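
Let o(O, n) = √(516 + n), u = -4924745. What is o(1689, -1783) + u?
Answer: -4924745 + I*√1267 ≈ -4.9247e+6 + 35.595*I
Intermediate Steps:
o(1689, -1783) + u = √(516 - 1783) - 4924745 = √(-1267) - 4924745 = I*√1267 - 4924745 = -4924745 + I*√1267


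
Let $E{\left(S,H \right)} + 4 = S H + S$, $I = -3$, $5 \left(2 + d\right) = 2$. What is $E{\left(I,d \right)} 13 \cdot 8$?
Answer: $- \frac{1144}{5} \approx -228.8$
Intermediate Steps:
$d = - \frac{8}{5}$ ($d = -2 + \frac{1}{5} \cdot 2 = -2 + \frac{2}{5} = - \frac{8}{5} \approx -1.6$)
$E{\left(S,H \right)} = -4 + S + H S$ ($E{\left(S,H \right)} = -4 + \left(S H + S\right) = -4 + \left(H S + S\right) = -4 + \left(S + H S\right) = -4 + S + H S$)
$E{\left(I,d \right)} 13 \cdot 8 = \left(-4 - 3 - - \frac{24}{5}\right) 13 \cdot 8 = \left(-4 - 3 + \frac{24}{5}\right) 13 \cdot 8 = \left(- \frac{11}{5}\right) 13 \cdot 8 = \left(- \frac{143}{5}\right) 8 = - \frac{1144}{5}$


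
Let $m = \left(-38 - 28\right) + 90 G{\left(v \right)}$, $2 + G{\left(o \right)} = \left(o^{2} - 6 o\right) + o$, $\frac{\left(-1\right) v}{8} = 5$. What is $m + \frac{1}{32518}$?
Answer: $\frac{5259916573}{32518} \approx 1.6175 \cdot 10^{5}$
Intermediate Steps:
$v = -40$ ($v = \left(-8\right) 5 = -40$)
$G{\left(o \right)} = -2 + o^{2} - 5 o$ ($G{\left(o \right)} = -2 + \left(\left(o^{2} - 6 o\right) + o\right) = -2 + \left(o^{2} - 5 o\right) = -2 + o^{2} - 5 o$)
$m = 161754$ ($m = \left(-38 - 28\right) + 90 \left(-2 + \left(-40\right)^{2} - -200\right) = -66 + 90 \left(-2 + 1600 + 200\right) = -66 + 90 \cdot 1798 = -66 + 161820 = 161754$)
$m + \frac{1}{32518} = 161754 + \frac{1}{32518} = \frac{5259916573}{32518}$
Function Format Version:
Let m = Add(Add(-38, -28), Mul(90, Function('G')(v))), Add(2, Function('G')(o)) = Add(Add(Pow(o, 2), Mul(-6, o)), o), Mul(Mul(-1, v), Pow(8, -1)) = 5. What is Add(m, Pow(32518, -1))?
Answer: Rational(5259916573, 32518) ≈ 1.6175e+5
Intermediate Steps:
v = -40 (v = Mul(-8, 5) = -40)
Function('G')(o) = Add(-2, Pow(o, 2), Mul(-5, o)) (Function('G')(o) = Add(-2, Add(Add(Pow(o, 2), Mul(-6, o)), o)) = Add(-2, Add(Pow(o, 2), Mul(-5, o))) = Add(-2, Pow(o, 2), Mul(-5, o)))
m = 161754 (m = Add(Add(-38, -28), Mul(90, Add(-2, Pow(-40, 2), Mul(-5, -40)))) = Add(-66, Mul(90, Add(-2, 1600, 200))) = Add(-66, Mul(90, 1798)) = Add(-66, 161820) = 161754)
Add(m, Pow(32518, -1)) = Add(161754, Pow(32518, -1)) = Add(161754, Rational(1, 32518)) = Rational(5259916573, 32518)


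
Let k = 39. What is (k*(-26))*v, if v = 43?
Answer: -43602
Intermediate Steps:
(k*(-26))*v = (39*(-26))*43 = -1014*43 = -43602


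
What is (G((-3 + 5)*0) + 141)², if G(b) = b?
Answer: 19881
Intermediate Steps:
(G((-3 + 5)*0) + 141)² = ((-3 + 5)*0 + 141)² = (2*0 + 141)² = (0 + 141)² = 141² = 19881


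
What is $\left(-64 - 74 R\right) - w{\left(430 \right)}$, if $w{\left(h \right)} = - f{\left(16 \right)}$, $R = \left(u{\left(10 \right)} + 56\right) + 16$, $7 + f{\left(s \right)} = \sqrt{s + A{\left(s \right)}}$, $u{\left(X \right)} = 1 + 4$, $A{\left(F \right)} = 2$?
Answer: $-5769 + 3 \sqrt{2} \approx -5764.8$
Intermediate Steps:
$u{\left(X \right)} = 5$
$f{\left(s \right)} = -7 + \sqrt{2 + s}$ ($f{\left(s \right)} = -7 + \sqrt{s + 2} = -7 + \sqrt{2 + s}$)
$R = 77$ ($R = \left(5 + 56\right) + 16 = 61 + 16 = 77$)
$w{\left(h \right)} = 7 - 3 \sqrt{2}$ ($w{\left(h \right)} = - (-7 + \sqrt{2 + 16}) = - (-7 + \sqrt{18}) = - (-7 + 3 \sqrt{2}) = 7 - 3 \sqrt{2}$)
$\left(-64 - 74 R\right) - w{\left(430 \right)} = \left(-64 - 5698\right) - \left(7 - 3 \sqrt{2}\right) = -5762 - \left(7 - 3 \sqrt{2}\right) = -5769 + 3 \sqrt{2}$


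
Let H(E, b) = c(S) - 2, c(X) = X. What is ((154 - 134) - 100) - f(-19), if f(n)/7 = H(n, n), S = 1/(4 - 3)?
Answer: -73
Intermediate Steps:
S = 1 (S = 1/1 = 1)
H(E, b) = -1 (H(E, b) = 1 - 2 = -1)
f(n) = -7 (f(n) = 7*(-1) = -7)
((154 - 134) - 100) - f(-19) = ((154 - 134) - 100) - 1*(-7) = (20 - 100) + 7 = -80 + 7 = -73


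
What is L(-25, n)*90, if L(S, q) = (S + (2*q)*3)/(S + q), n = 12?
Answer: -4230/13 ≈ -325.38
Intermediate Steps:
L(S, q) = (S + 6*q)/(S + q)
L(-25, n)*90 = ((-25 + 6*12)/(-25 + 12))*90 = ((-25 + 72)/(-13))*90 = -1/13*47*90 = -47/13*90 = -4230/13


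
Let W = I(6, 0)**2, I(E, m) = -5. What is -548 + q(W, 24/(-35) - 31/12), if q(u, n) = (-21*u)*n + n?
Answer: 122323/105 ≈ 1165.0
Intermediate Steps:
W = 25 (W = (-5)**2 = 25)
q(u, n) = n - 21*n*u (q(u, n) = -21*n*u + n = n - 21*n*u)
-548 + q(W, 24/(-35) - 31/12) = -548 + (24/(-35) - 31/12)*(1 - 21*25) = -548 + (24*(-1/35) - 31*1/12)*(1 - 525) = -548 + (-24/35 - 31/12)*(-524) = -548 - 1373/420*(-524) = -548 + 179863/105 = 122323/105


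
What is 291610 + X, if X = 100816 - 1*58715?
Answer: 333711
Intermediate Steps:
X = 42101 (X = 100816 - 58715 = 42101)
291610 + X = 291610 + 42101 = 333711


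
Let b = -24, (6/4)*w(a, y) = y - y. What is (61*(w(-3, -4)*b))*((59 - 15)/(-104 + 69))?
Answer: 0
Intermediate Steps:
w(a, y) = 0 (w(a, y) = 2*(y - y)/3 = (⅔)*0 = 0)
(61*(w(-3, -4)*b))*((59 - 15)/(-104 + 69)) = (61*(0*(-24)))*((59 - 15)/(-104 + 69)) = (61*0)*(44/(-35)) = 0*(44*(-1/35)) = 0*(-44/35) = 0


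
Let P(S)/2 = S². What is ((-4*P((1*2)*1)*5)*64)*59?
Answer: -604160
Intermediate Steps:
P(S) = 2*S²
((-4*P((1*2)*1)*5)*64)*59 = ((-8*((1*2)*1)²*5)*64)*59 = ((-8*(2*1)²*5)*64)*59 = ((-8*2²*5)*64)*59 = ((-8*4*5)*64)*59 = ((-4*8*5)*64)*59 = (-32*5*64)*59 = -160*64*59 = -10240*59 = -604160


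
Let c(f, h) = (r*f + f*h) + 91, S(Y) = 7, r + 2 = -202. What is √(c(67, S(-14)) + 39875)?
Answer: √26767 ≈ 163.61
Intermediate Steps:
r = -204 (r = -2 - 202 = -204)
c(f, h) = 91 - 204*f + f*h (c(f, h) = (-204*f + f*h) + 91 = 91 - 204*f + f*h)
√(c(67, S(-14)) + 39875) = √((91 - 204*67 + 67*7) + 39875) = √((91 - 13668 + 469) + 39875) = √(-13108 + 39875) = √26767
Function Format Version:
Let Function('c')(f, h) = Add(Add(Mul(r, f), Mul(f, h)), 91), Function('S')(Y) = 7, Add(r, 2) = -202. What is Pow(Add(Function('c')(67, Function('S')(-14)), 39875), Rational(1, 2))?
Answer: Pow(26767, Rational(1, 2)) ≈ 163.61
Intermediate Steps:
r = -204 (r = Add(-2, -202) = -204)
Function('c')(f, h) = Add(91, Mul(-204, f), Mul(f, h)) (Function('c')(f, h) = Add(Add(Mul(-204, f), Mul(f, h)), 91) = Add(91, Mul(-204, f), Mul(f, h)))
Pow(Add(Function('c')(67, Function('S')(-14)), 39875), Rational(1, 2)) = Pow(Add(Add(91, Mul(-204, 67), Mul(67, 7)), 39875), Rational(1, 2)) = Pow(Add(Add(91, -13668, 469), 39875), Rational(1, 2)) = Pow(Add(-13108, 39875), Rational(1, 2)) = Pow(26767, Rational(1, 2))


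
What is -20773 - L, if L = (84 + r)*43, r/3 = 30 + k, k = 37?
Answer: -33028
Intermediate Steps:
r = 201 (r = 3*(30 + 37) = 3*67 = 201)
L = 12255 (L = (84 + 201)*43 = 285*43 = 12255)
-20773 - L = -20773 - 1*12255 = -20773 - 12255 = -33028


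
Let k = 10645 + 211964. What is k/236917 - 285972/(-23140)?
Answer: 18225700146/1370564845 ≈ 13.298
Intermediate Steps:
k = 222609
k/236917 - 285972/(-23140) = 222609/236917 - 285972/(-23140) = 222609*(1/236917) - 285972*(-1/23140) = 222609/236917 + 71493/5785 = 18225700146/1370564845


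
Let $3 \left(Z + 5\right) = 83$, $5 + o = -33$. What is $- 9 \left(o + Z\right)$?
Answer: $138$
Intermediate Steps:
$o = -38$ ($o = -5 - 33 = -38$)
$Z = \frac{68}{3}$ ($Z = -5 + \frac{1}{3} \cdot 83 = -5 + \frac{83}{3} = \frac{68}{3} \approx 22.667$)
$- 9 \left(o + Z\right) = - 9 \left(-38 + \frac{68}{3}\right) = \left(-9\right) \left(- \frac{46}{3}\right) = 138$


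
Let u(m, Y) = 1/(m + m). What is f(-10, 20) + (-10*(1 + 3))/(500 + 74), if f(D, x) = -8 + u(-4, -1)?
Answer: -18815/2296 ≈ -8.1947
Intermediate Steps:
u(m, Y) = 1/(2*m)
f(D, x) = -65/8 (f(D, x) = -8 + (½)/(-4) = -8 + (½)*(-¼) = -8 - ⅛ = -65/8)
f(-10, 20) + (-10*(1 + 3))/(500 + 74) = -65/8 + (-10*(1 + 3))/(500 + 74) = -65/8 + (-10*4)/574 = -65/8 + (1/574)*(-40) = -65/8 - 20/287 = -18815/2296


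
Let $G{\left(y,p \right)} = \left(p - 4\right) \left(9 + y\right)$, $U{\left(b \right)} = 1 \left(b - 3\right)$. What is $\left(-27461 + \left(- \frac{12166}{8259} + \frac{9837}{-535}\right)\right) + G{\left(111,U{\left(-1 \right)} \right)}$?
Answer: $- \frac{125667788458}{4418565} \approx -28441.0$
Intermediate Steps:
$U{\left(b \right)} = -3 + b$ ($U{\left(b \right)} = 1 \left(-3 + b\right) = -3 + b$)
$G{\left(y,p \right)} = \left(-4 + p\right) \left(9 + y\right)$
$\left(-27461 + \left(- \frac{12166}{8259} + \frac{9837}{-535}\right)\right) + G{\left(111,U{\left(-1 \right)} \right)} = \left(-27461 + \left(- \frac{12166}{8259} + \frac{9837}{-535}\right)\right) + \left(-36 - 444 + 9 \left(-3 - 1\right) + \left(-3 - 1\right) 111\right) = \left(-27461 + \left(\left(-12166\right) \frac{1}{8259} + 9837 \left(- \frac{1}{535}\right)\right)\right) - 960 = \left(-27461 - \frac{87752593}{4418565}\right) - 960 = - \frac{121425966058}{4418565} - 960 = - \frac{125667788458}{4418565}$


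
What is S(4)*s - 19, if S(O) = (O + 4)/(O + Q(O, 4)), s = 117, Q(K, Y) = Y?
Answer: 98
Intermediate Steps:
S(O) = 1 (S(O) = (O + 4)/(O + 4) = (4 + O)/(4 + O) = 1)
S(4)*s - 19 = 1*117 - 19 = 117 - 19 = 98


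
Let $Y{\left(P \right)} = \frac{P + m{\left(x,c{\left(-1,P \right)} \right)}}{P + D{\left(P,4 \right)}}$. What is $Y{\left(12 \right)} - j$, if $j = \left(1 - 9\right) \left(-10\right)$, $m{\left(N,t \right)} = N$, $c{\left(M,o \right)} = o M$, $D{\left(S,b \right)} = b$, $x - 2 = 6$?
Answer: $- \frac{315}{4} \approx -78.75$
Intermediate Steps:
$x = 8$ ($x = 2 + 6 = 8$)
$c{\left(M,o \right)} = M o$
$Y{\left(P \right)} = \frac{8 + P}{4 + P}$ ($Y{\left(P \right)} = \frac{P + 8}{P + 4} = \frac{8 + P}{4 + P}$)
$j = 80$ ($j = \left(-8\right) \left(-10\right) = 80$)
$Y{\left(12 \right)} - j = \frac{8 + 12}{4 + 12} - 80 = \frac{1}{16} \cdot 20 - 80 = \frac{5}{4} - 80 = - \frac{315}{4}$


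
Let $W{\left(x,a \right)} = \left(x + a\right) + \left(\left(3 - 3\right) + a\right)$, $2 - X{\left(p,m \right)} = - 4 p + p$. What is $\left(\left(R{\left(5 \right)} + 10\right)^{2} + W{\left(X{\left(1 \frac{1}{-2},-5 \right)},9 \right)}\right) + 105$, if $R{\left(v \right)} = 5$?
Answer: $\frac{697}{2} \approx 348.5$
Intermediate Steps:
$X{\left(p,m \right)} = 2 + 3 p$ ($X{\left(p,m \right)} = 2 - \left(- 4 p + p\right) = 2 - - 3 p = 2 + 3 p$)
$W{\left(x,a \right)} = x + 2 a$ ($W{\left(x,a \right)} = \left(a + x\right) + \left(0 + a\right) = \left(a + x\right) + a = x + 2 a$)
$\left(\left(R{\left(5 \right)} + 10\right)^{2} + W{\left(X{\left(1 \frac{1}{-2},-5 \right)},9 \right)}\right) + 105 = \left(\left(5 + 10\right)^{2} + \left(\left(2 + 3 \cdot 1 \frac{1}{-2}\right) + 2 \cdot 9\right)\right) + 105 = \left(15^{2} + \left(\left(2 + 3 \cdot 1 \left(- \frac{1}{2}\right)\right) + 18\right)\right) + 105 = \left(225 + \left(\left(2 + 3 \left(- \frac{1}{2}\right)\right) + 18\right)\right) + 105 = \left(225 + \left(\left(2 - \frac{3}{2}\right) + 18\right)\right) + 105 = \left(225 + \left(\frac{1}{2} + 18\right)\right) + 105 = \left(225 + \frac{37}{2}\right) + 105 = \frac{487}{2} + 105 = \frac{697}{2}$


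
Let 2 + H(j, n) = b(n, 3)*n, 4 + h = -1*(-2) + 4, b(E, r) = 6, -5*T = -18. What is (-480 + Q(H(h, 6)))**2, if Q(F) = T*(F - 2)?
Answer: 3326976/25 ≈ 1.3308e+5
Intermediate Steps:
T = 18/5 (T = -1/5*(-18) = 18/5 ≈ 3.6000)
h = 2 (h = -4 + (-1*(-2) + 4) = -4 + (2 + 4) = -4 + 6 = 2)
H(j, n) = -2 + 6*n
Q(F) = -36/5 + 18*F/5 (Q(F) = 18*(F - 2)/5 = 18*(-2 + F)/5 = -36/5 + 18*F/5)
(-480 + Q(H(h, 6)))**2 = (-480 + (-36/5 + 18*(-2 + 6*6)/5))**2 = (-480 + (-36/5 + 18*(-2 + 36)/5))**2 = (-480 + (-36/5 + (18/5)*34))**2 = (-480 + (-36/5 + 612/5))**2 = (-480 + 576/5)**2 = (-1824/5)**2 = 3326976/25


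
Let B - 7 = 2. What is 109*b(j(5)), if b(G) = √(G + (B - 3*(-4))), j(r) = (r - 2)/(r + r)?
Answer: 109*√2130/10 ≈ 503.06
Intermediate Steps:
B = 9 (B = 7 + 2 = 9)
j(r) = (-2 + r)/(2*r) (j(r) = (-2 + r)/((2*r)) = (-2 + r)*(1/(2*r)) = (-2 + r)/(2*r))
b(G) = √(21 + G) (b(G) = √(G + (9 - 3*(-4))) = √(G + (9 + 12)) = √(G + 21) = √(21 + G))
109*b(j(5)) = 109*√(21 + (½)*(-2 + 5)/5) = 109*√(21 + (½)*(⅕)*3) = 109*√(21 + 3/10) = 109*√(213/10) = 109*(√2130/10) = 109*√2130/10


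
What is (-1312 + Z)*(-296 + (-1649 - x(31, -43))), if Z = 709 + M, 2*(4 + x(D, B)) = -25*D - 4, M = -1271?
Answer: 2907511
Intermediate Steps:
x(D, B) = -6 - 25*D/2 (x(D, B) = -4 + (-25*D - 4)/2 = -4 + (-4 - 25*D)/2 = -4 + (-2 - 25*D/2) = -6 - 25*D/2)
Z = -562 (Z = 709 - 1271 = -562)
(-1312 + Z)*(-296 + (-1649 - x(31, -43))) = (-1312 - 562)*(-296 + (-1649 - (-6 - 25/2*31))) = -1874*(-296 + (-1649 - (-6 - 775/2))) = -1874*(-296 + (-1649 - 1*(-787/2))) = -1874*(-296 + (-1649 + 787/2)) = -1874*(-296 - 2511/2) = -1874*(-3103/2) = 2907511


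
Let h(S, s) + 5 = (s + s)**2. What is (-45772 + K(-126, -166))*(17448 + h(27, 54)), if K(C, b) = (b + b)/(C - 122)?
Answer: -82599291567/62 ≈ -1.3322e+9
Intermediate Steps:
K(C, b) = 2*b/(-122 + C) (K(C, b) = (2*b)/(-122 + C) = 2*b/(-122 + C))
h(S, s) = -5 + 4*s**2 (h(S, s) = -5 + (s + s)**2 = -5 + (2*s)**2 = -5 + 4*s**2)
(-45772 + K(-126, -166))*(17448 + h(27, 54)) = (-45772 + 2*(-166)/(-122 - 126))*(17448 + (-5 + 4*54**2)) = (-45772 + 2*(-166)/(-248))*(17448 + (-5 + 4*2916)) = (-45772 + 2*(-166)*(-1/248))*(17448 + (-5 + 11664)) = (-45772 + 83/62)*(17448 + 11659) = -2837781/62*29107 = -82599291567/62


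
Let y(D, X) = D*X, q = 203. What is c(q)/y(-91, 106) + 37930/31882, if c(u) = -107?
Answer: 184642077/153766886 ≈ 1.2008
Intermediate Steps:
c(q)/y(-91, 106) + 37930/31882 = -107/((-91*106)) + 37930/31882 = -107/(-9646) + 37930*(1/31882) = -107*(-1/9646) + 18965/15941 = 107/9646 + 18965/15941 = 184642077/153766886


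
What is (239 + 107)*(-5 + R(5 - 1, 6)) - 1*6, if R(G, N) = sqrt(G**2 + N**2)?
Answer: -1736 + 692*sqrt(13) ≈ 759.04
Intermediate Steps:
(239 + 107)*(-5 + R(5 - 1, 6)) - 1*6 = (239 + 107)*(-5 + sqrt((5 - 1)**2 + 6**2)) - 1*6 = 346*(-5 + sqrt(4**2 + 36)) - 6 = 346*(-5 + sqrt(16 + 36)) - 6 = 346*(-5 + sqrt(52)) - 6 = 346*(-5 + 2*sqrt(13)) - 6 = (-1730 + 692*sqrt(13)) - 6 = -1736 + 692*sqrt(13)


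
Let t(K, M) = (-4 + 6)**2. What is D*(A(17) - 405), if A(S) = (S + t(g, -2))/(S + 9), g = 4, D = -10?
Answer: 52545/13 ≈ 4041.9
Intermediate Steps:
t(K, M) = 4 (t(K, M) = 2**2 = 4)
A(S) = (4 + S)/(9 + S) (A(S) = (S + 4)/(S + 9) = (4 + S)/(9 + S))
D*(A(17) - 405) = -10*((4 + 17)/(9 + 17) - 405) = -10*(21/26 - 405) = -10*(-10509/26) = 52545/13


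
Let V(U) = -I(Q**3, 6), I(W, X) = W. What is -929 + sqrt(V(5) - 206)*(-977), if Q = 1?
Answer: -929 - 2931*I*sqrt(23) ≈ -929.0 - 14057.0*I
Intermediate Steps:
V(U) = -1 (V(U) = -1*1**3 = -1*1 = -1)
-929 + sqrt(V(5) - 206)*(-977) = -929 + sqrt(-1 - 206)*(-977) = -929 + sqrt(-207)*(-977) = -929 + (3*I*sqrt(23))*(-977) = -929 - 2931*I*sqrt(23)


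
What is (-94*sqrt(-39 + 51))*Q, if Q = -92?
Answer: 17296*sqrt(3) ≈ 29958.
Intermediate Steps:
(-94*sqrt(-39 + 51))*Q = -94*sqrt(-39 + 51)*(-92) = -188*sqrt(3)*(-92) = 17296*sqrt(3)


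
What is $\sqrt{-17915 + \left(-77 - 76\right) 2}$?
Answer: $i \sqrt{18221} \approx 134.99 i$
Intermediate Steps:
$\sqrt{-17915 + \left(-77 - 76\right) 2} = \sqrt{-17915 - 306} = \sqrt{-18221} = i \sqrt{18221}$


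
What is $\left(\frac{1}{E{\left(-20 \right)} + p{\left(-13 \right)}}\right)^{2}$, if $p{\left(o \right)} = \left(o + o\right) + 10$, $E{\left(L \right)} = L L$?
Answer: $\frac{1}{147456} \approx 6.7817 \cdot 10^{-6}$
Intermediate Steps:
$E{\left(L \right)} = L^{2}$
$p{\left(o \right)} = 10 + 2 o$ ($p{\left(o \right)} = 2 o + 10 = 10 + 2 o$)
$\left(\frac{1}{E{\left(-20 \right)} + p{\left(-13 \right)}}\right)^{2} = \left(\frac{1}{\left(-20\right)^{2} + \left(10 + 2 \left(-13\right)\right)}\right)^{2} = \left(\frac{1}{400 + \left(10 - 26\right)}\right)^{2} = \left(\frac{1}{400 - 16}\right)^{2} = \left(\frac{1}{384}\right)^{2} = \frac{1}{147456}$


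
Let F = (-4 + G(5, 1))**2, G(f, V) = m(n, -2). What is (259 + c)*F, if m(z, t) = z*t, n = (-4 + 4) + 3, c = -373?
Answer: -11400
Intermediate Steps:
n = 3 (n = 0 + 3 = 3)
m(z, t) = t*z
G(f, V) = -6 (G(f, V) = -2*3 = -6)
F = 100 (F = (-4 - 6)**2 = (-10)**2 = 100)
(259 + c)*F = (259 - 373)*100 = -114*100 = -11400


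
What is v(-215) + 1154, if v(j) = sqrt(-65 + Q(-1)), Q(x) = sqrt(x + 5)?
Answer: 1154 + 3*I*sqrt(7) ≈ 1154.0 + 7.9373*I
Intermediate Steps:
Q(x) = sqrt(5 + x)
v(j) = 3*I*sqrt(7) (v(j) = sqrt(-65 + sqrt(5 - 1)) = sqrt(-65 + sqrt(4)) = sqrt(-65 + 2) = sqrt(-63) = 3*I*sqrt(7))
v(-215) + 1154 = 3*I*sqrt(7) + 1154 = 1154 + 3*I*sqrt(7)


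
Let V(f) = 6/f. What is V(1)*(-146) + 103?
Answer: -773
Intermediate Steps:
V(1)*(-146) + 103 = (6/1)*(-146) + 103 = (6*1)*(-146) + 103 = 6*(-146) + 103 = -876 + 103 = -773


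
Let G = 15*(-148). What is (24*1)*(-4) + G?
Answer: -2316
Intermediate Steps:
G = -2220
(24*1)*(-4) + G = (24*1)*(-4) - 2220 = 24*(-4) - 2220 = -96 - 2220 = -2316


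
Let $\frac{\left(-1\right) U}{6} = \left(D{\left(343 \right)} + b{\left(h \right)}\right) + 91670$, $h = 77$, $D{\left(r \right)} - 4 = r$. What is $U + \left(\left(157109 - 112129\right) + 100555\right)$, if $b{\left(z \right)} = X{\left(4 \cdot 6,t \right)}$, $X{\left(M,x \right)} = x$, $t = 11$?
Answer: $-406633$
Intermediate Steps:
$D{\left(r \right)} = 4 + r$
$b{\left(z \right)} = 11$
$U = -552168$ ($U = - 6 \left(\left(\left(4 + 343\right) + 11\right) + 91670\right) = - 6 \left(\left(347 + 11\right) + 91670\right) = - 6 \left(358 + 91670\right) = \left(-6\right) 92028 = -552168$)
$U + \left(\left(157109 - 112129\right) + 100555\right) = -552168 + \left(\left(157109 - 112129\right) + 100555\right) = -552168 + \left(44980 + 100555\right) = -552168 + 145535 = -406633$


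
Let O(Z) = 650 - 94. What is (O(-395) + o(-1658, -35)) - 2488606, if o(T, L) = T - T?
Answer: -2488050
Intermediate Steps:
o(T, L) = 0
O(Z) = 556
(O(-395) + o(-1658, -35)) - 2488606 = (556 + 0) - 2488606 = 556 - 2488606 = -2488050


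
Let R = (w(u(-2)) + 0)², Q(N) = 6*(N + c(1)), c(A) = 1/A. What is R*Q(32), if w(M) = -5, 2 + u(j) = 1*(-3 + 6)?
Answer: 4950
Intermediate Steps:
u(j) = 1 (u(j) = -2 + 1*(-3 + 6) = -2 + 1*3 = -2 + 3 = 1)
Q(N) = 6 + 6*N (Q(N) = 6*(N + 1/1) = 6*(N + 1) = 6*(1 + N) = 6 + 6*N)
R = 25 (R = (-5 + 0)² = (-5)² = 25)
R*Q(32) = 25*(6 + 6*32) = 25*(6 + 192) = 25*198 = 4950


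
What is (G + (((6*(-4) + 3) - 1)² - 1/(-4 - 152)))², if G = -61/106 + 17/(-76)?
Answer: 1440505888276009/6169474116 ≈ 2.3349e+5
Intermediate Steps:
G = -3219/4028 (G = -61*1/106 + 17*(-1/76) = -61/106 - 17/76 = -3219/4028 ≈ -0.79916)
(G + (((6*(-4) + 3) - 1)² - 1/(-4 - 152)))² = (-3219/4028 + (((6*(-4) + 3) - 1)² - 1/(-4 - 152)))² = (-3219/4028 + (((-24 + 3) - 1)² - 1/(-156)))² = (-3219/4028 + ((-21 - 1)² - 1*(-1/156)))² = (-3219/4028 + ((-22)² + 1/156))² = (-3219/4028 + (484 + 1/156))² = (-3219/4028 + 75505/156)² = (37953997/78546)² = 1440505888276009/6169474116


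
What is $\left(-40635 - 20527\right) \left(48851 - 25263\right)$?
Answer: $-1442689256$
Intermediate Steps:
$\left(-40635 - 20527\right) \left(48851 - 25263\right) = - 61162 \left(48851 - 25263\right) = \left(-61162\right) 23588 = -1442689256$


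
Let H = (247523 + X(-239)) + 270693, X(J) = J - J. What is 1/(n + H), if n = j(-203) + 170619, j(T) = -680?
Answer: 1/688155 ≈ 1.4532e-6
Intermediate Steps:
X(J) = 0
n = 169939 (n = -680 + 170619 = 169939)
H = 518216 (H = (247523 + 0) + 270693 = 247523 + 270693 = 518216)
1/(n + H) = 1/(169939 + 518216) = 1/688155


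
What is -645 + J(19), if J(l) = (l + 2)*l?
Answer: -246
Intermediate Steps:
J(l) = l*(2 + l) (J(l) = (2 + l)*l = l*(2 + l))
-645 + J(19) = -645 + 19*(2 + 19) = -645 + 19*21 = -645 + 399 = -246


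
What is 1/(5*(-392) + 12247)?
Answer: 1/10287 ≈ 9.7210e-5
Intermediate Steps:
1/(5*(-392) + 12247) = 1/(-1960 + 12247) = 1/10287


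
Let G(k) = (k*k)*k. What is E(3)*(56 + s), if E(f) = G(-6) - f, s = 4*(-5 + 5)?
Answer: -12264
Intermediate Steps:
s = 0 (s = 4*0 = 0)
G(k) = k**3 (G(k) = k**2*k = k**3)
E(f) = -216 - f (E(f) = (-6)**3 - f = -216 - f)
E(3)*(56 + s) = (-216 - 1*3)*(56 + 0) = (-216 - 3)*56 = -219*56 = -12264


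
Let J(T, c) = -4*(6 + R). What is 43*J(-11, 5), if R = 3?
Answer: -1548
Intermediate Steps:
J(T, c) = -36 (J(T, c) = -4*(6 + 3) = -4*9 = -36)
43*J(-11, 5) = 43*(-36) = -1548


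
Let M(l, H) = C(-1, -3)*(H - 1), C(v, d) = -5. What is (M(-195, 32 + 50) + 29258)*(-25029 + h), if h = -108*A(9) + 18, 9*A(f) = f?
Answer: -724758507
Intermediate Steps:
A(f) = f/9
h = -90 (h = -12*9 + 18 = -108*1 + 18 = -108 + 18 = -90)
M(l, H) = 5 - 5*H (M(l, H) = -5*(H - 1) = -5*(-1 + H) = 5 - 5*H)
(M(-195, 32 + 50) + 29258)*(-25029 + h) = ((5 - 5*(32 + 50)) + 29258)*(-25029 - 90) = ((5 - 5*82) + 29258)*(-25119) = ((5 - 410) + 29258)*(-25119) = (-405 + 29258)*(-25119) = 28853*(-25119) = -724758507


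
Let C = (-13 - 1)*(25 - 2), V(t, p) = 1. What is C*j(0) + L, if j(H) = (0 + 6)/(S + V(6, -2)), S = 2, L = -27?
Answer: -671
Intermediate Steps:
C = -322 (C = -14*23 = -322)
j(H) = 2 (j(H) = (0 + 6)/(2 + 1) = 6/3 = 6*(⅓) = 2)
C*j(0) + L = -322*2 - 27 = -644 - 27 = -671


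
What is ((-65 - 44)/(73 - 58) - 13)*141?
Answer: -14288/5 ≈ -2857.6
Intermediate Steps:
((-65 - 44)/(73 - 58) - 13)*141 = (-109/15 - 13)*141 = -304/15*141 = -14288/5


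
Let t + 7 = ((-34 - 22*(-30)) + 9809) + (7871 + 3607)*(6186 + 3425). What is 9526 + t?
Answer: 110335012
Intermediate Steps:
t = 110325486 (t = -7 + (((-34 - 22*(-30)) + 9809) + (7871 + 3607)*(6186 + 3425)) = -7 + (((-34 + 660) + 9809) + 11478*9611) = -7 + ((626 + 9809) + 110315058) = -7 + (10435 + 110315058) = -7 + 110325493 = 110325486)
9526 + t = 9526 + 110325486 = 110335012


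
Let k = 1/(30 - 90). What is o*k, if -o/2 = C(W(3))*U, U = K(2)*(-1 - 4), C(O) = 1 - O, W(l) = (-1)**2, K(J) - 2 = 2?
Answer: 0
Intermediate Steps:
K(J) = 4 (K(J) = 2 + 2 = 4)
W(l) = 1
U = -20 (U = 4*(-1 - 4) = 4*(-5) = -20)
o = 0 (o = -2*(1 - 1*1)*(-20) = -2*(1 - 1)*(-20) = -0*(-20) = -2*0 = 0)
k = -1/60 (k = 1/(-60) = -1/60 ≈ -0.016667)
o*k = 0*(-1/60) = 0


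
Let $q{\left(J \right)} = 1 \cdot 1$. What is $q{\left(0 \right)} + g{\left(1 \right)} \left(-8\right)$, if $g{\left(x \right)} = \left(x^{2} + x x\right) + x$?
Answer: $-23$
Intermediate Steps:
$g{\left(x \right)} = x + 2 x^{2}$ ($g{\left(x \right)} = \left(x^{2} + x^{2}\right) + x = 2 x^{2} + x = x + 2 x^{2}$)
$q{\left(J \right)} = 1$
$q{\left(0 \right)} + g{\left(1 \right)} \left(-8\right) = 1 + 1 \left(1 + 2 \cdot 1\right) \left(-8\right) = 1 + 1 \left(1 + 2\right) \left(-8\right) = 1 + 1 \cdot 3 \left(-8\right) = 1 + 3 \left(-8\right) = 1 - 24 = -23$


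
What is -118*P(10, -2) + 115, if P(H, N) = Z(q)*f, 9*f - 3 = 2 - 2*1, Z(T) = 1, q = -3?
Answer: 227/3 ≈ 75.667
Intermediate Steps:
f = ⅓ (f = ⅓ + (2 - 2*1)/9 = ⅓ + (2 - 2)/9 = ⅓ + (⅑)*0 = ⅓ + 0 = ⅓ ≈ 0.33333)
P(H, N) = ⅓ (P(H, N) = 1*(⅓) = ⅓)
-118*P(10, -2) + 115 = -118*⅓ + 115 = -118/3 + 115 = 227/3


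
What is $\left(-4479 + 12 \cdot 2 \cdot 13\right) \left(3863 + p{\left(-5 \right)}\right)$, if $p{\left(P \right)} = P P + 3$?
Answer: $-16213797$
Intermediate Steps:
$p{\left(P \right)} = 3 + P^{2}$ ($p{\left(P \right)} = P^{2} + 3 = 3 + P^{2}$)
$\left(-4479 + 12 \cdot 2 \cdot 13\right) \left(3863 + p{\left(-5 \right)}\right) = \left(-4479 + 12 \cdot 2 \cdot 13\right) \left(3863 + \left(3 + \left(-5\right)^{2}\right)\right) = \left(-4479 + 24 \cdot 13\right) \left(3863 + \left(3 + 25\right)\right) = \left(-4479 + 312\right) \left(3863 + 28\right) = \left(-4167\right) 3891 = -16213797$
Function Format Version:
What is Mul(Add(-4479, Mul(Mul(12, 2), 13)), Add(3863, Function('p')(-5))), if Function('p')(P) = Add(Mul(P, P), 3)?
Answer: -16213797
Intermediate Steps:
Function('p')(P) = Add(3, Pow(P, 2)) (Function('p')(P) = Add(Pow(P, 2), 3) = Add(3, Pow(P, 2)))
Mul(Add(-4479, Mul(Mul(12, 2), 13)), Add(3863, Function('p')(-5))) = Mul(Add(-4479, Mul(Mul(12, 2), 13)), Add(3863, Add(3, Pow(-5, 2)))) = Mul(Add(-4479, Mul(24, 13)), Add(3863, Add(3, 25))) = Mul(Add(-4479, 312), Add(3863, 28)) = Mul(-4167, 3891) = -16213797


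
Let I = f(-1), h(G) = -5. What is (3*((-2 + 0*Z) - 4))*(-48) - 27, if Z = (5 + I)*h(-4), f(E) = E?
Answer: 837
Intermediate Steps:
I = -1
Z = -20 (Z = (5 - 1)*(-5) = 4*(-5) = -20)
(3*((-2 + 0*Z) - 4))*(-48) - 27 = (3*((-2 + 0*(-20)) - 4))*(-48) - 27 = (3*((-2 + 0) - 4))*(-48) - 27 = (3*(-2 - 4))*(-48) - 27 = (3*(-6))*(-48) - 27 = -18*(-48) - 27 = 864 - 27 = 837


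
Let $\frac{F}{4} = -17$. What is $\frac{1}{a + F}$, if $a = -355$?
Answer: $- \frac{1}{423} \approx -0.0023641$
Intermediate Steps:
$F = -68$ ($F = 4 \left(-17\right) = -68$)
$\frac{1}{a + F} = \frac{1}{-355 - 68} = \frac{1}{-423} = - \frac{1}{423}$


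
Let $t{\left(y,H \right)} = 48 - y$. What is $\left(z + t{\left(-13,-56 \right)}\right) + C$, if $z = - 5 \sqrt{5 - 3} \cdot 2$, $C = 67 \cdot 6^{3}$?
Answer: $14533 - 10 \sqrt{2} \approx 14519.0$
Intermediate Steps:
$C = 14472$ ($C = 67 \cdot 216 = 14472$)
$z = - 10 \sqrt{2}$ ($z = - 5 \sqrt{2} \cdot 2 = - 10 \sqrt{2} \approx -14.142$)
$\left(z + t{\left(-13,-56 \right)}\right) + C = \left(- 10 \sqrt{2} + \left(48 - -13\right)\right) + 14472 = \left(- 10 \sqrt{2} + \left(48 + 13\right)\right) + 14472 = \left(- 10 \sqrt{2} + 61\right) + 14472 = \left(61 - 10 \sqrt{2}\right) + 14472 = 14533 - 10 \sqrt{2}$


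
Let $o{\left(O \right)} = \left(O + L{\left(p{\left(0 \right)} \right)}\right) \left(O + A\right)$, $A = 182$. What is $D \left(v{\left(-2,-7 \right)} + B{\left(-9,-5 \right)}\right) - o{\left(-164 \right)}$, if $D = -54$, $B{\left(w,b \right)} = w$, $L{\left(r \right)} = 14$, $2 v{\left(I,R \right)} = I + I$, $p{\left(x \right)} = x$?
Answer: $3294$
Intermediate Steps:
$v{\left(I,R \right)} = I$ ($v{\left(I,R \right)} = \frac{I + I}{2} = \frac{2 I}{2} = I$)
$o{\left(O \right)} = \left(14 + O\right) \left(182 + O\right)$ ($o{\left(O \right)} = \left(O + 14\right) \left(O + 182\right) = \left(14 + O\right) \left(182 + O\right)$)
$D \left(v{\left(-2,-7 \right)} + B{\left(-9,-5 \right)}\right) - o{\left(-164 \right)} = - 54 \left(-2 - 9\right) - \left(2548 + \left(-164\right)^{2} + 196 \left(-164\right)\right) = \left(-54\right) \left(-11\right) - \left(2548 + 26896 - 32144\right) = 594 - -2700 = 594 + 2700 = 3294$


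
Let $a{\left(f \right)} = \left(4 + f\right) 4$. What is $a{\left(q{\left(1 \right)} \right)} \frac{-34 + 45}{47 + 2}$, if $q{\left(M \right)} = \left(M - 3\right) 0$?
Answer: $\frac{176}{49} \approx 3.5918$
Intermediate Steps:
$q{\left(M \right)} = 0$ ($q{\left(M \right)} = \left(-3 + M\right) 0 = 0$)
$a{\left(f \right)} = 16 + 4 f$
$a{\left(q{\left(1 \right)} \right)} \frac{-34 + 45}{47 + 2} = \left(16 + 4 \cdot 0\right) \frac{-34 + 45}{47 + 2} = \left(16 + 0\right) \frac{11}{49} = 16 \cdot 11 \cdot \frac{1}{49} = 16 \cdot \frac{11}{49} = \frac{176}{49}$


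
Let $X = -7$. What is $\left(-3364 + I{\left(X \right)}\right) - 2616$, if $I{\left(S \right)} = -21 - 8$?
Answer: $-6009$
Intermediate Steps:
$I{\left(S \right)} = -29$
$\left(-3364 + I{\left(X \right)}\right) - 2616 = \left(-3364 - 29\right) - 2616 = -3393 - 2616 = -6009$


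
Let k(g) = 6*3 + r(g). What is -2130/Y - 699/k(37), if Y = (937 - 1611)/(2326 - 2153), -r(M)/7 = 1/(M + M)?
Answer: 226692963/446525 ≈ 507.68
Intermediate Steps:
r(M) = -7/(2*M) (r(M) = -7/(M + M) = -7*1/(2*M) = -7/(2*M))
k(g) = 18 - 7/(2*g) (k(g) = 6*3 - 7/(2*g) = 18 - 7/(2*g))
Y = -674/173 ≈ -3.8960
-2130/Y - 699/k(37) = -2130/(-674/173) - 699/(18 - 7/2/37) = -2130*(-173/674) - 699/(18 - 7/2*1/37) = 184245/337 - 699/(18 - 7/74) = 184245/337 - 699/1325/74 = 184245/337 - 699*74/1325 = 184245/337 - 51726/1325 = 226692963/446525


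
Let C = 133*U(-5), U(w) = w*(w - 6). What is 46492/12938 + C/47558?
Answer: 164693429/43950386 ≈ 3.7473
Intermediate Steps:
U(w) = w*(-6 + w)
C = 7315 (C = 133*(-5*(-6 - 5)) = 133*(-5*(-11)) = 133*55 = 7315)
46492/12938 + C/47558 = 46492/12938 + 7315/47558 = 46492*(1/12938) + 7315*(1/47558) = 23246/6469 + 1045/6794 = 164693429/43950386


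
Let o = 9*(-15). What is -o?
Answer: 135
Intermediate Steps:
o = -135
-o = -1*(-135) = 135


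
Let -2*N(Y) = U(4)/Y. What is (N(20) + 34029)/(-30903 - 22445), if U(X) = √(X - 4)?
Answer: -34029/53348 ≈ -0.63787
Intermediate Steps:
U(X) = √(-4 + X)
N(Y) = 0 (N(Y) = -√(-4 + 4)/(2*Y) = -√0/(2*Y) = -0/Y = -½*0 = 0)
(N(20) + 34029)/(-30903 - 22445) = (0 + 34029)/(-30903 - 22445) = 34029/(-53348) = 34029*(-1/53348) = -34029/53348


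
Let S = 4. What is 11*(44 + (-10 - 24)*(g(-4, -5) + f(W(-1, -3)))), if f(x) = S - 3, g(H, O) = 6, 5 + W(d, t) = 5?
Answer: -2134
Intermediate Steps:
W(d, t) = 0 (W(d, t) = -5 + 5 = 0)
f(x) = 1 (f(x) = 4 - 3 = 1)
11*(44 + (-10 - 24)*(g(-4, -5) + f(W(-1, -3)))) = 11*(44 + (-10 - 24)*(6 + 1)) = 11*(44 - 34*7) = 11*(44 - 238) = 11*(-194) = -2134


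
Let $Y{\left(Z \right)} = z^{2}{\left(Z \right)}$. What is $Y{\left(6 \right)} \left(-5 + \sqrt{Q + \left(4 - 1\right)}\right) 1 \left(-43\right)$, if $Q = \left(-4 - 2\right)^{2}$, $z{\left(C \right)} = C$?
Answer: $7740 - 1548 \sqrt{39} \approx -1927.3$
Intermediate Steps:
$Y{\left(Z \right)} = Z^{2}$
$Q = 36$ ($Q = \left(-6\right)^{2} = 36$)
$Y{\left(6 \right)} \left(-5 + \sqrt{Q + \left(4 - 1\right)}\right) 1 \left(-43\right) = 6^{2} \left(-5 + \sqrt{36 + \left(4 - 1\right)}\right) 1 \left(-43\right) = 36 \left(-5 + \sqrt{36 + \left(4 - 1\right)}\right) 1 \left(-43\right) = 36 \left(-5 + \sqrt{36 + 3}\right) 1 \left(-43\right) = 36 \left(-5 + \sqrt{39}\right) 1 \left(-43\right) = 36 \left(-5 + \sqrt{39}\right) \left(-43\right) = \left(-180 + 36 \sqrt{39}\right) \left(-43\right) = 7740 - 1548 \sqrt{39}$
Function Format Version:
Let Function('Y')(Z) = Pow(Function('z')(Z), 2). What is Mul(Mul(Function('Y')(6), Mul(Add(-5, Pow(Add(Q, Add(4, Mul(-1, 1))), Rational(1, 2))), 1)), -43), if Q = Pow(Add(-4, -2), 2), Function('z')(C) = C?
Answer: Add(7740, Mul(-1548, Pow(39, Rational(1, 2)))) ≈ -1927.3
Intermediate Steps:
Function('Y')(Z) = Pow(Z, 2)
Q = 36 (Q = Pow(-6, 2) = 36)
Mul(Mul(Function('Y')(6), Mul(Add(-5, Pow(Add(Q, Add(4, Mul(-1, 1))), Rational(1, 2))), 1)), -43) = Mul(Mul(Pow(6, 2), Mul(Add(-5, Pow(Add(36, Add(4, Mul(-1, 1))), Rational(1, 2))), 1)), -43) = Mul(Mul(36, Mul(Add(-5, Pow(Add(36, Add(4, -1)), Rational(1, 2))), 1)), -43) = Mul(Mul(36, Mul(Add(-5, Pow(Add(36, 3), Rational(1, 2))), 1)), -43) = Mul(Mul(36, Mul(Add(-5, Pow(39, Rational(1, 2))), 1)), -43) = Mul(Mul(36, Add(-5, Pow(39, Rational(1, 2)))), -43) = Mul(Add(-180, Mul(36, Pow(39, Rational(1, 2)))), -43) = Add(7740, Mul(-1548, Pow(39, Rational(1, 2))))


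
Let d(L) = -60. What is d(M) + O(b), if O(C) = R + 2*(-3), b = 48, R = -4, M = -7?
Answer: -70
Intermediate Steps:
O(C) = -10 (O(C) = -4 + 2*(-3) = -4 - 6 = -10)
d(M) + O(b) = -60 - 10 = -70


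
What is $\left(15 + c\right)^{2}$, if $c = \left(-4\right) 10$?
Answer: $625$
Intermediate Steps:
$c = -40$
$\left(15 + c\right)^{2} = \left(15 - 40\right)^{2} = \left(-25\right)^{2} = 625$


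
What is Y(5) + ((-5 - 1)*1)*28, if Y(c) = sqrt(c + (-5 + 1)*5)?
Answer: -168 + I*sqrt(15) ≈ -168.0 + 3.873*I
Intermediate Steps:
Y(c) = sqrt(-20 + c) (Y(c) = sqrt(c - 4*5) = sqrt(c - 20) = sqrt(-20 + c))
Y(5) + ((-5 - 1)*1)*28 = sqrt(-20 + 5) + ((-5 - 1)*1)*28 = sqrt(-15) - 6*1*28 = I*sqrt(15) - 6*28 = I*sqrt(15) - 168 = -168 + I*sqrt(15)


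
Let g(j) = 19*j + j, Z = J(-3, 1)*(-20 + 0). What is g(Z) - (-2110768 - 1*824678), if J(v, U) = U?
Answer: 2935046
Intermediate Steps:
Z = -20 (Z = 1*(-20 + 0) = 1*(-20) = -20)
g(j) = 20*j
g(Z) - (-2110768 - 1*824678) = 20*(-20) - (-2110768 - 1*824678) = -400 - (-2110768 - 824678) = -400 - 1*(-2935446) = -400 + 2935446 = 2935046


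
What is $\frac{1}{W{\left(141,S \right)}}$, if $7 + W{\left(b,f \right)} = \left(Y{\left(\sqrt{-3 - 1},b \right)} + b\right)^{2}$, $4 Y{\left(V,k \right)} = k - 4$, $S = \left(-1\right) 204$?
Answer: $\frac{16}{491289} \approx 3.2567 \cdot 10^{-5}$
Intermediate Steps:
$S = -204$
$Y{\left(V,k \right)} = -1 + \frac{k}{4}$ ($Y{\left(V,k \right)} = \frac{k - 4}{4} = \frac{-4 + k}{4} = -1 + \frac{k}{4}$)
$W{\left(b,f \right)} = -7 + \left(-1 + \frac{5 b}{4}\right)^{2}$ ($W{\left(b,f \right)} = -7 + \left(\left(-1 + \frac{b}{4}\right) + b\right)^{2} = -7 + \left(-1 + \frac{5 b}{4}\right)^{2}$)
$\frac{1}{W{\left(141,S \right)}} = \frac{1}{-7 + \frac{\left(-4 + 5 \cdot 141\right)^{2}}{16}} = \frac{1}{-7 + \frac{\left(-4 + 705\right)^{2}}{16}} = \frac{1}{-7 + \frac{701^{2}}{16}} = \frac{1}{-7 + \frac{1}{16} \cdot 491401} = \frac{1}{-7 + \frac{491401}{16}} = \frac{1}{\frac{491289}{16}} = \frac{16}{491289}$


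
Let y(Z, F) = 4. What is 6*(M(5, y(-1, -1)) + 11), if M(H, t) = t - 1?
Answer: 84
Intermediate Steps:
M(H, t) = -1 + t
6*(M(5, y(-1, -1)) + 11) = 6*((-1 + 4) + 11) = 6*(3 + 11) = 6*14 = 84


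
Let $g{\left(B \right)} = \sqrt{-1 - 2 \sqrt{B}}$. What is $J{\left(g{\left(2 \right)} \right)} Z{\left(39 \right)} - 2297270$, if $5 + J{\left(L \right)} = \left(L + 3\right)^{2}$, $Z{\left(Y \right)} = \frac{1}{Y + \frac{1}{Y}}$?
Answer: $- \frac{3496445135}{1522} + \frac{39 \left(3 + i \sqrt{1 + 2 \sqrt{2}}\right)^{2}}{1522} \approx -2.2973 \cdot 10^{6} + 0.30082 i$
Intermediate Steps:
$J{\left(L \right)} = -5 + \left(3 + L\right)^{2}$ ($J{\left(L \right)} = -5 + \left(L + 3\right)^{2} = -5 + \left(3 + L\right)^{2}$)
$J{\left(g{\left(2 \right)} \right)} Z{\left(39 \right)} - 2297270 = \left(-5 + \left(3 + \sqrt{-1 - 2 \sqrt{2}}\right)^{2}\right) \frac{39}{1 + 39^{2}} - 2297270 = \left(-5 + \left(3 + \sqrt{-1 - 2 \sqrt{2}}\right)^{2}\right) \frac{39}{1 + 1521} - 2297270 = \left(-5 + \left(3 + \sqrt{-1 - 2 \sqrt{2}}\right)^{2}\right) \frac{39}{1522} - 2297270 = \left(- \frac{195}{1522} + \frac{39 \left(3 + \sqrt{-1 - 2 \sqrt{2}}\right)^{2}}{1522}\right) - 2297270 = - \frac{3496445135}{1522} + \frac{39 \left(3 + \sqrt{-1 - 2 \sqrt{2}}\right)^{2}}{1522}$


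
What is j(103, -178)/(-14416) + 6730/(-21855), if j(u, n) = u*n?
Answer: 30366989/31506168 ≈ 0.96384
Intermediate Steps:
j(u, n) = n*u
j(103, -178)/(-14416) + 6730/(-21855) = -178*103/(-14416) + 6730/(-21855) = -18334*(-1/14416) + 6730*(-1/21855) = 9167/7208 - 1346/4371 = 30366989/31506168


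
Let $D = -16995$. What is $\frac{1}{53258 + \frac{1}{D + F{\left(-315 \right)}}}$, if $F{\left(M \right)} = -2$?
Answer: $\frac{16997}{905226225} \approx 1.8777 \cdot 10^{-5}$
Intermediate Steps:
$\frac{1}{53258 + \frac{1}{D + F{\left(-315 \right)}}} = \frac{1}{53258 + \frac{1}{-16995 - 2}} = \frac{1}{53258 + \frac{1}{-16997}} = \frac{1}{53258 - \frac{1}{16997}} = \frac{1}{\frac{905226225}{16997}} = \frac{16997}{905226225}$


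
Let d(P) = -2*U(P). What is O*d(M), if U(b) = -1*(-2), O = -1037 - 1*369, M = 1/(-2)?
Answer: 5624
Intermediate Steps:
M = -1/2 ≈ -0.50000
O = -1406 (O = -1037 - 369 = -1406)
U(b) = 2
d(P) = -4 (d(P) = -2*2 = -4)
O*d(M) = -1406*(-4) = 5624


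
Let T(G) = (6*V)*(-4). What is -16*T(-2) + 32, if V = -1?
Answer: -352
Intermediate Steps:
T(G) = 24 (T(G) = (6*(-1))*(-4) = -6*(-4) = 24)
-16*T(-2) + 32 = -16*24 + 32 = -384 + 32 = -352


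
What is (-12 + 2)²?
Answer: 100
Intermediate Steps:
(-12 + 2)² = (-10)² = 100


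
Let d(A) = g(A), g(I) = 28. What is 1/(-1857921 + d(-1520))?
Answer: -1/1857893 ≈ -5.3824e-7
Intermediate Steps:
d(A) = 28
1/(-1857921 + d(-1520)) = 1/(-1857921 + 28) = 1/(-1857893) = -1/1857893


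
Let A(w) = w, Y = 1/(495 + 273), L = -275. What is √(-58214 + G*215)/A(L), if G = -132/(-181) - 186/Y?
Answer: -I*√1008068327594/49775 ≈ -20.171*I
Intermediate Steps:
Y = 1/768 ≈ 0.0013021
G = -25855356/181 (G = -132/(-181) - 186/1/768 = -132*(-1/181) - 186*768 = 132/181 - 142848 = -25855356/181 ≈ -1.4285e+5)
√(-58214 + G*215)/A(L) = √(-58214 - 25855356/181*215)/(-275) = √(-58214 - 5558901540/181)*(-1/275) = √(-5569438274/181)*(-1/275) = (I*√1008068327594/181)*(-1/275) = -I*√1008068327594/49775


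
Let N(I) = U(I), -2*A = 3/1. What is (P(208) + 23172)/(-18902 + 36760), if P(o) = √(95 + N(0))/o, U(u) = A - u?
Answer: 11586/8929 + √374/7428928 ≈ 1.2976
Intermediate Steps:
A = -3/2 (A = -3/(2*1) = -3/2 ≈ -1.5000)
U(u) = -3/2 - u
N(I) = -3/2 - I
P(o) = √374/(2*o) (P(o) = √(95 + (-3/2 - 1*0))/o = √(95 + (-3/2 + 0))/o = √(95 - 3/2)/o = √(187/2)/o = (√374/2)/o = √374/(2*o))
(P(208) + 23172)/(-18902 + 36760) = ((½)*√374/208 + 23172)/(-18902 + 36760) = ((½)*√374*(1/208) + 23172)/17858 = (√374/416 + 23172)*(1/17858) = (23172 + √374/416)*(1/17858) = 11586/8929 + √374/7428928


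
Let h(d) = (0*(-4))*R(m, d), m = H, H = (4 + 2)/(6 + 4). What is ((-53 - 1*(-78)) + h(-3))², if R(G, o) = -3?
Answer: 625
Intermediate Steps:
H = ⅗ (H = 6/10 = 6*(⅒) = ⅗ ≈ 0.60000)
m = ⅗ ≈ 0.60000
h(d) = 0 (h(d) = (0*(-4))*(-3) = 0*(-3) = 0)
((-53 - 1*(-78)) + h(-3))² = ((-53 - 1*(-78)) + 0)² = ((-53 + 78) + 0)² = (25 + 0)² = 25² = 625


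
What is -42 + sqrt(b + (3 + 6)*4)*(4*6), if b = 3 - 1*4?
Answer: -42 + 24*sqrt(35) ≈ 99.986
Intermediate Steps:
b = -1 (b = 3 - 4 = -1)
-42 + sqrt(b + (3 + 6)*4)*(4*6) = -42 + sqrt(-1 + (3 + 6)*4)*(4*6) = -42 + sqrt(-1 + 9*4)*24 = -42 + sqrt(-1 + 36)*24 = -42 + sqrt(35)*24 = -42 + 24*sqrt(35)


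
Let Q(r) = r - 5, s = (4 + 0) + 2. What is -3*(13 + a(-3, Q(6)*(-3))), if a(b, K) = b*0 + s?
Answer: -57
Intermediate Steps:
s = 6 (s = 4 + 2 = 6)
Q(r) = -5 + r
a(b, K) = 6 (a(b, K) = b*0 + 6 = 0 + 6 = 6)
-3*(13 + a(-3, Q(6)*(-3))) = -3*(13 + 6) = -3*19 = -57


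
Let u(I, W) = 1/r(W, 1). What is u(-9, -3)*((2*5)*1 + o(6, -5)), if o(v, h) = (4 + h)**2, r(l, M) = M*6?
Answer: 11/6 ≈ 1.8333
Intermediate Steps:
r(l, M) = 6*M
u(I, W) = 1/6 (u(I, W) = 1/(6*1) = 1/6)
u(-9, -3)*((2*5)*1 + o(6, -5)) = ((2*5)*1 + (4 - 5)**2)/6 = (10*1 + (-1)**2)/6 = (10 + 1)/6 = (1/6)*11 = 11/6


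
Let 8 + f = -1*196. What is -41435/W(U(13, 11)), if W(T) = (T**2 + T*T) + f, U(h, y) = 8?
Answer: 41435/76 ≈ 545.20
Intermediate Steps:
f = -204 (f = -8 - 1*196 = -8 - 196 = -204)
W(T) = -204 + 2*T**2 (W(T) = (T**2 + T*T) - 204 = (T**2 + T**2) - 204 = 2*T**2 - 204 = -204 + 2*T**2)
-41435/W(U(13, 11)) = -41435/(-204 + 2*8**2) = -41435/(-204 + 2*64) = -41435/(-204 + 128) = -41435/(-76) = -41435*(-1/76) = 41435/76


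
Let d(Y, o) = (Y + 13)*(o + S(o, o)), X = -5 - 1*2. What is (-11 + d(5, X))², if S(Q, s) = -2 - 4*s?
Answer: 109561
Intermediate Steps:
X = -7 (X = -5 - 2 = -7)
d(Y, o) = (-2 - 3*o)*(13 + Y) (d(Y, o) = (Y + 13)*(o + (-2 - 4*o)) = (13 + Y)*(-2 - 3*o) = (-2 - 3*o)*(13 + Y))
(-11 + d(5, X))² = (-11 + (-26 - 39*(-7) - 2*5 - 3*5*(-7)))² = (-11 + (-26 + 273 - 10 + 105))² = (-11 + 342)² = 331² = 109561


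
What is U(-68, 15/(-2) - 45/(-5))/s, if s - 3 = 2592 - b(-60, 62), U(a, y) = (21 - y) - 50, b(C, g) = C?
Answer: -61/5310 ≈ -0.011488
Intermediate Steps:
U(a, y) = -29 - y
s = 2655 (s = 3 + (2592 - 1*(-60)) = 3 + (2592 + 60) = 3 + 2652 = 2655)
U(-68, 15/(-2) - 45/(-5))/s = (-29 - (15/(-2) - 45/(-5)))/2655 = (-29 - (15*(-½) - 45*(-⅕)))*(1/2655) = (-29 - (-15/2 + 9))*(1/2655) = (-29 - 1*3/2)*(1/2655) = (-29 - 3/2)*(1/2655) = -61/2*1/2655 = -61/5310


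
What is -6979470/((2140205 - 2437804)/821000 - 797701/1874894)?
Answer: 1790569039315630000/202146516751 ≈ 8.8578e+6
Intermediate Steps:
-6979470/((2140205 - 2437804)/821000 - 797701/1874894) = -6979470/(-297599*1/821000 - 797701*1/1874894) = -6979470/(-297599/821000 - 797701/1874894) = -6979470/(-606439550253/769643987000) = -6979470*(-769643987000/606439550253) = 1790569039315630000/202146516751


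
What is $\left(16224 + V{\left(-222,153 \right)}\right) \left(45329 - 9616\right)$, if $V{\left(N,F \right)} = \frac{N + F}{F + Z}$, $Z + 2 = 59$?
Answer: $\frac{40557718441}{70} \approx 5.794 \cdot 10^{8}$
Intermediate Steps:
$Z = 57$ ($Z = -2 + 59 = 57$)
$V{\left(N,F \right)} = \frac{F + N}{57 + F}$ ($V{\left(N,F \right)} = \frac{N + F}{F + 57} = \frac{F + N}{57 + F}$)
$\left(16224 + V{\left(-222,153 \right)}\right) \left(45329 - 9616\right) = \left(16224 + \frac{153 - 222}{57 + 153}\right) \left(45329 - 9616\right) = \left(16224 + \frac{1}{210} \left(-69\right)\right) 35713 = \left(16224 - \frac{23}{70}\right) 35713 = \frac{1135657}{70} \cdot 35713 = \frac{40557718441}{70}$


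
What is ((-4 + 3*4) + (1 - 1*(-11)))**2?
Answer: 400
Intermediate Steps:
((-4 + 3*4) + (1 - 1*(-11)))**2 = ((-4 + 12) + (1 + 11))**2 = (8 + 12)**2 = 20**2 = 400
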